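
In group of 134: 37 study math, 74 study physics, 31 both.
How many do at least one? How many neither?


|A∪B| = 37+74-31 = 80
Neither = 134-80 = 54

At least one: 80; Neither: 54


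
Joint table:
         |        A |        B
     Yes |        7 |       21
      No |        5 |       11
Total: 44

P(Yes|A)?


P(Yes|A) = 7/(7+5) = 7/12

P = 7/12 ≈ 58.33%


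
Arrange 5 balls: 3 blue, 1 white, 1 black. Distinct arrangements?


5!/(3!×1!×1!) = 20

20


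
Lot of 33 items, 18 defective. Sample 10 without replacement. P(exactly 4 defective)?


Hypergeometric: C(18,4)×C(15,6)/C(33,10)
= 3060×5005/92561040 = 595/3596

P(X=4) = 595/3596 ≈ 16.55%


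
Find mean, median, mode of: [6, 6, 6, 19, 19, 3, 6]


Sorted: [3, 6, 6, 6, 6, 19, 19]
Mean = 65/7
Median = 6
Freq: {6: 4, 19: 2, 3: 1}
Mode: [6]

Mean=65/7, Median=6, Mode=6


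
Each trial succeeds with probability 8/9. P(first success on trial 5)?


Geometric: P(X=5) = (1-p)^(k-1)×p = (1/9)^4×8/9 = 8/59049

P(X=5) = 8/59049 ≈ 0.01%


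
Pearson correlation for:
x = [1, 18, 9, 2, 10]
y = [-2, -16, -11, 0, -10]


n=5, Σx=40, Σy=-39, Σxy=-489, Σx²=510, Σy²=481
r = (5×(-489) - 40×(-39))/√((5×510 - 40²)(5×481 - (-39)²))
= -885/√(950×884) = -885/√839800 ≈ -885/916.4060 ≈ -0.9657

r ≈ -0.9657


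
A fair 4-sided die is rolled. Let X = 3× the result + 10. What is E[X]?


E[die] = (1+4)/2 = 5/2
E[X] = 3×5/2 + 10 = 35/2

E[X] = 35/2


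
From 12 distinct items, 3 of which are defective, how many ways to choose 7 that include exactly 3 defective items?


Choose 3 of the 3 defective items and 4 of the other 9 items:
C(3,3)×C(9,4) = 1×126 = 126

126


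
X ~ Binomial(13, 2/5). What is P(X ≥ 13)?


P(X ≥ 13) = Σ P(X=i) for i=13..13
P(X=13) = 8192/1220703125
Sum = 8192/1220703125

P(X ≥ 13) = 8192/1220703125 ≈ 0.00%


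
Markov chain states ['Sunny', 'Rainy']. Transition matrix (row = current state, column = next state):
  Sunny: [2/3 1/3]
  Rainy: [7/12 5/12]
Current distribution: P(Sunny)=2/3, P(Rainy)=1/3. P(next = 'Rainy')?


P(next=Rainy) = Σᵢ P(now=i)×P(i→Rainy)
= 2/3×1/3 + 1/3×5/12
= 2/9 + 5/36 = 13/36

P = 13/36 ≈ 0.3611


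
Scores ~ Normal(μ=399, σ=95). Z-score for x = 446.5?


z = (x - μ)/σ = (446.5 - 399)/95 = 0.5

z = 0.5


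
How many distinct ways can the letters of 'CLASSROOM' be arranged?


Letters: 9, freq: {'C': 1, 'L': 1, 'A': 1, 'S': 2, 'R': 1, 'O': 2, 'M': 1}
9!/(1!×1!×1!×2!×1!×2!×1!) = 362880/4 = 90720

90720


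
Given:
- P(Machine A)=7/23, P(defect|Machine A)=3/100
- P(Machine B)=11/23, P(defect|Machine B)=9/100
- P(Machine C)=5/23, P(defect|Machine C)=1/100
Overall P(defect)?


P(B) = Σ P(B|Aᵢ)×P(Aᵢ)
  3/100×7/23 = 21/2300
  9/100×11/23 = 99/2300
  1/100×5/23 = 1/460
Sum = 5/92

P(defect) = 5/92 ≈ 5.43%


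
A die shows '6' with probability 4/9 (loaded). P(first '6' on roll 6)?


Geometric: P(X=6) = (1-p)^(k-1)×p = (5/9)^5×4/9 = 12500/531441

P(X=6) = 12500/531441 ≈ 2.35%


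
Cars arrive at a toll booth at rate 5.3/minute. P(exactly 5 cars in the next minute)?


Poisson(λ=5.3): P(X=5) = e^(-λ)×λ^k/k!
= e^(-5.3) × 5.3^5 / 5!
≈ 0.004991593907 × 4181.95493 / 120 ≈ 0.173955

P(X=5) ≈ 0.173955 ≈ 17.40%


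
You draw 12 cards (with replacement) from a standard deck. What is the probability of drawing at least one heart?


P(not a heart) = 39/52 = 3/4
P(none in 12 draws) = (3/4)^12 = 531441/16777216
P(≥1 heart) = 1 - 531441/16777216 = 16245775/16777216

P = 16245775/16777216 ≈ 96.83%


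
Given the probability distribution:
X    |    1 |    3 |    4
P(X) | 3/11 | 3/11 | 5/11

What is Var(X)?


E[X] = 32/11
E[X²] = 10
Var(X) = E[X²] - (E[X])² = 10 - 1024/121 = 186/121

Var(X) = 186/121 ≈ 1.5372


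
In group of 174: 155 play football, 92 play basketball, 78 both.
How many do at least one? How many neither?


|A∪B| = 155+92-78 = 169
Neither = 174-169 = 5

At least one: 169; Neither: 5


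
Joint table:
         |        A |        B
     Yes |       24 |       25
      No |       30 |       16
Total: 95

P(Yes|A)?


P(Yes|A) = 24/(24+30) = 24/54 = 4/9

P = 4/9 ≈ 44.44%


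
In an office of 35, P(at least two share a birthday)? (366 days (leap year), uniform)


P(all different) = Π(366-i)/366 for i=0..34
= 0.186502
P(match) = 1 - 0.186502 = 0.813498

P ≈ 0.8135 ≈ 81.35%


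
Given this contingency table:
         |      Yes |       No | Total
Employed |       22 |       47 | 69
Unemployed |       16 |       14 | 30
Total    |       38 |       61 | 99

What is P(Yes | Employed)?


P(Yes | Employed) = 22/(22+47) = 22/69

P(Yes|Employed) = 22/69 ≈ 31.88%


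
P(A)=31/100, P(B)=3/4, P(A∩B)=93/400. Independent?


P(A)×P(B) = 93/400
P(A∩B) = 93/400
Equal ✓ → Independent

Yes, independent


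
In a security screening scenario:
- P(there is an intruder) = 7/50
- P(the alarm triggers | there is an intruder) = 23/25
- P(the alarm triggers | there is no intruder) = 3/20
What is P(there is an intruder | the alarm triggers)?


Using Bayes' theorem:
P(A|B) = P(B|A)·P(A) / P(B)

P(the alarm triggers) = 23/25 × 7/50 + 3/20 × 43/50
= 161/1250 + 129/1000 = 1289/5000

P(there is an intruder|the alarm triggers) = (161/1250) / (1289/5000) = 644/1289

P(there is an intruder|the alarm triggers) = 644/1289 ≈ 49.96%


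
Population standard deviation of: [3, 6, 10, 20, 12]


Mean = 51/5
  (3-51/5)²=1296/25
  (6-51/5)²=441/25
  (10-51/5)²=1/25
  (20-51/5)²=2401/25
  (12-51/5)²=81/25
Σ(x-μ)² = 844/5
σ² = (844/5)/5 = 844/25

σ = √(844/25) ≈ 5.8103


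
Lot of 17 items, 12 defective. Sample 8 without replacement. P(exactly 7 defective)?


Hypergeometric: C(12,7)×C(5,1)/C(17,8)
= 792×5/24310 = 36/221

P(X=7) = 36/221 ≈ 16.29%


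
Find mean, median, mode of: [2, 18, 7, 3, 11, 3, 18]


Sorted: [2, 3, 3, 7, 11, 18, 18]
Mean = 62/7
Median = 7
Freq: {2: 1, 18: 2, 7: 1, 3: 2, 11: 1}
Mode: [3, 18]

Mean=62/7, Median=7, Mode=[3, 18]


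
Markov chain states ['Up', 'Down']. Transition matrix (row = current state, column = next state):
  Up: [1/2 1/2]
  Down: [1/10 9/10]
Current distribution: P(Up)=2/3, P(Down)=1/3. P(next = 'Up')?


P(next=Up) = Σᵢ P(now=i)×P(i→Up)
= 2/3×1/2 + 1/3×1/10
= 1/3 + 1/30 = 11/30

P = 11/30 ≈ 0.3667


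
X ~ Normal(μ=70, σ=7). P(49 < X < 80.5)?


z₁=(49-70)/7=-3.0, z₂=(80.5-70)/7=1.5
P = Φ(1.5) - Φ(-3.0) = 0.933193 - 0.001350 = 0.931843 ≈ 0.9318

P(49 < X < 80.5) ≈ 0.9318


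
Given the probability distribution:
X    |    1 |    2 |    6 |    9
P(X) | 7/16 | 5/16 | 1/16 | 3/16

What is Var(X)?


E[X] = 25/8
E[X²] = 153/8
Var(X) = E[X²] - (E[X])² = 153/8 - 625/64 = 599/64

Var(X) = 599/64 ≈ 9.3594


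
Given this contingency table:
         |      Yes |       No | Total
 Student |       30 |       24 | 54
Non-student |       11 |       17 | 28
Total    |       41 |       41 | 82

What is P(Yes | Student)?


P(Yes | Student) = 30/(30+24) = 30/54 = 5/9

P(Yes|Student) = 5/9 ≈ 55.56%


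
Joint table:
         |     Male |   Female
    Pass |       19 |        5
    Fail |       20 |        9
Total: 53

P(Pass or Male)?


P(Pass∨Male) = P(Pass) + P(Male) - P(Pass∧Male)
= (24 + 39 - 19)/53 = 44/53

P = 44/53 ≈ 83.02%


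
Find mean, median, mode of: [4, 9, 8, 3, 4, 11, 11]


Sorted: [3, 4, 4, 8, 9, 11, 11]
Mean = 50/7
Median = 8
Freq: {4: 2, 9: 1, 8: 1, 3: 1, 11: 2}
Mode: [4, 11]

Mean=50/7, Median=8, Mode=[4, 11]


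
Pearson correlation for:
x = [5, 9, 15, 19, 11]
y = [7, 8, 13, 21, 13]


n=5, Σx=59, Σy=62, Σxy=844, Σx²=813, Σy²=892
r = (5×844 - 59×62)/√((5×813 - 59²)(5×892 - 62²))
= 562/√(584×616) = 562/√359744 ≈ 562/599.7866 ≈ 0.9370

r ≈ 0.9370


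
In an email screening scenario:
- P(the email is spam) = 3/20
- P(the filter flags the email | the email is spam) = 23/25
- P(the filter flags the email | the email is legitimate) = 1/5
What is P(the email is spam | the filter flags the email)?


Using Bayes' theorem:
P(A|B) = P(B|A)·P(A) / P(B)

P(the filter flags the email) = 23/25 × 3/20 + 1/5 × 17/20
= 69/500 + 17/100 = 77/250

P(the email is spam|the filter flags the email) = (69/500) / (77/250) = 69/154

P(the email is spam|the filter flags the email) = 69/154 ≈ 44.81%


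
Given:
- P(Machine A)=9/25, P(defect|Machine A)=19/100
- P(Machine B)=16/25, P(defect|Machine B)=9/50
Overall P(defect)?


P(B) = Σ P(B|Aᵢ)×P(Aᵢ)
  19/100×9/25 = 171/2500
  9/50×16/25 = 72/625
Sum = 459/2500

P(defect) = 459/2500 ≈ 18.36%


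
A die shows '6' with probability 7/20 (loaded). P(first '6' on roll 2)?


Geometric: P(X=2) = (1-p)^(k-1)×p = (13/20)^1×7/20 = 91/400

P(X=2) = 91/400 ≈ 22.75%


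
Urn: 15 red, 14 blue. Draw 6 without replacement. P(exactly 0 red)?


Hypergeometric: C(15,0)×C(14,6)/C(29,6)
= 1×3003/475020 = 11/1740

P(X=0) = 11/1740 ≈ 0.63%


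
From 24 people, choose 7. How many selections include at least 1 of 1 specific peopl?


Complement: C(24,7) - C(23,7) = 346104 - 245157 = 100947

100947


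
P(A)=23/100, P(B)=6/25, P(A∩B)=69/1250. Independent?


P(A)×P(B) = 69/1250
P(A∩B) = 69/1250
Equal ✓ → Independent

Yes, independent


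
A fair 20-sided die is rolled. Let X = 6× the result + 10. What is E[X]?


E[die] = (1+20)/2 = 21/2
E[X] = 6×21/2 + 10 = 73

E[X] = 73


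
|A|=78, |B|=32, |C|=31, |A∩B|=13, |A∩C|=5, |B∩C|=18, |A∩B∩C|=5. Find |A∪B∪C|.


|A∪B∪C| = 78+32+31-13-5-18+5 = 110

|A∪B∪C| = 110


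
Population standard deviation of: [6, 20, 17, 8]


Mean = 51/4
  (6-51/4)²=729/16
  (20-51/4)²=841/16
  (17-51/4)²=289/16
  (8-51/4)²=361/16
Σ(x-μ)² = 555/4
σ² = (555/4)/4 = 555/16

σ = √(555/16) ≈ 5.8896


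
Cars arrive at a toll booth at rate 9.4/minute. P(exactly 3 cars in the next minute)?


Poisson(λ=9.4): P(X=3) = e^(-λ)×λ^k/k!
= e^(-9.4) × 9.4^3 / 3!
≈ 8.272406556e-05 × 830.584 / 6 ≈ 0.011452

P(X=3) ≈ 0.011452 ≈ 1.15%


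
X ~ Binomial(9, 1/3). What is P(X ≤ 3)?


P(X ≤ 3) = Σ P(X=i) for i=0..3
P(X=0) = 512/19683
P(X=1) = 256/2187
P(X=2) = 512/2187
P(X=3) = 1792/6561
Sum = 12800/19683

P(X ≤ 3) = 12800/19683 ≈ 65.03%


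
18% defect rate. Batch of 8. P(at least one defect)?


P(all good) = (41/50)^8 = 7984925229121/39062500000000
P(≥1 defect) = 31077574770879/39062500000000

P = 31077574770879/39062500000000 ≈ 79.56%


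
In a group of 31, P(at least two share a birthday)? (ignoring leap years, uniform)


P(all different) = Π(365-i)/365 for i=0..30
= 0.269545
P(match) = 1 - 0.269545 = 0.730455

P ≈ 0.7305 ≈ 73.05%


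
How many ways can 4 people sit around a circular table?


Circular arrangements of 4 distinct objects: fix one position to break rotational symmetry.
(n-1)! = 3! = 6

6


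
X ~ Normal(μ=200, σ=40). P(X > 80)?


z = (80-200)/40 = -3.0
P(X > 80) = 1 - P(Z ≤ -3.0) = 1 - 0.0013 = 0.9987

P(X > 80) ≈ 0.9987


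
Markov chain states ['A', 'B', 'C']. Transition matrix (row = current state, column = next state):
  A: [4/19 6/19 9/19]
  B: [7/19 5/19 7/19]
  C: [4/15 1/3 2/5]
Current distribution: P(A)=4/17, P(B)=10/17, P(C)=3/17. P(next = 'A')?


P(next=A) = Σᵢ P(now=i)×P(i→A)
= 4/17×4/19 + 10/17×7/19 + 3/17×4/15
= 16/323 + 70/323 + 4/85 = 506/1615

P = 506/1615 ≈ 0.3133


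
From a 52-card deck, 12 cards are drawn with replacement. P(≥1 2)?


P(not a 2) = 48/52 = 12/13
P(none in 12 draws) = (12/13)^12 = 8916100448256/23298085122481
P(≥1 2) = 1 - 8916100448256/23298085122481 = 14381984674225/23298085122481

P = 14381984674225/23298085122481 ≈ 61.73%


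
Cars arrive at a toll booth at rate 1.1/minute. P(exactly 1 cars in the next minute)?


Poisson(λ=1.1): P(X=1) = e^(-λ)×λ^k/k!
= e^(-1.1) × 1.1^1 / 1!
≈ 0.3328710837 × 1.1 / 1 ≈ 0.366158

P(X=1) ≈ 0.366158 ≈ 36.62%


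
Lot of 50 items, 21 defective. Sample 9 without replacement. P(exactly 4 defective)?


Hypergeometric: C(21,4)×C(29,5)/C(50,9)
= 5985×118755/2505433700 = 580203/2045252

P(X=4) = 580203/2045252 ≈ 28.37%


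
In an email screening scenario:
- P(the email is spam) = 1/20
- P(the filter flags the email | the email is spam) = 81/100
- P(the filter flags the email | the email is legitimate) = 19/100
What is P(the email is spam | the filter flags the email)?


Using Bayes' theorem:
P(A|B) = P(B|A)·P(A) / P(B)

P(the filter flags the email) = 81/100 × 1/20 + 19/100 × 19/20
= 81/2000 + 361/2000 = 221/1000

P(the email is spam|the filter flags the email) = (81/2000) / (221/1000) = 81/442

P(the email is spam|the filter flags the email) = 81/442 ≈ 18.33%


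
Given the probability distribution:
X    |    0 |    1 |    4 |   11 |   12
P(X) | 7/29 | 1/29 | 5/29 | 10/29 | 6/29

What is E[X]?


E[X] = Σ x·P(X=x)
= (0)×(7/29) + (1)×(1/29) + (4)×(5/29) + (11)×(10/29) + (12)×(6/29)
= 7

E[X] = 7


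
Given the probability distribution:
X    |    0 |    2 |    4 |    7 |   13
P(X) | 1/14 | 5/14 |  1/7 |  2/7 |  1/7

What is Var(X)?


E[X] = 36/7
E[X²] = 293/7
Var(X) = E[X²] - (E[X])² = 293/7 - 1296/49 = 755/49

Var(X) = 755/49 ≈ 15.4082


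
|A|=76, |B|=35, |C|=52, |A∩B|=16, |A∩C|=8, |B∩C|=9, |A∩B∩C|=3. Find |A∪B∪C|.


|A∪B∪C| = 76+35+52-16-8-9+3 = 133

|A∪B∪C| = 133


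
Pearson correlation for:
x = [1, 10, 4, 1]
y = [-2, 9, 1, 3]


n=4, Σx=16, Σy=11, Σxy=95, Σx²=118, Σy²=95
r = (4×95 - 16×11)/√((4×118 - 16²)(4×95 - 11²))
= 204/√(216×259) = 204/√55944 ≈ 204/236.5248 ≈ 0.8625

r ≈ 0.8625


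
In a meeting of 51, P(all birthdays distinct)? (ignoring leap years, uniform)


P(all different) = Π(365-i)/365 for i=0..50
= (365/365)×(364/365)×...×(315/365)
= 0.025568

P ≈ 0.0256 ≈ 2.56%


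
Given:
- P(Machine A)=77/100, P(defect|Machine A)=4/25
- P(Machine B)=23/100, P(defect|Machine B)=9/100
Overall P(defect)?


P(B) = Σ P(B|Aᵢ)×P(Aᵢ)
  4/25×77/100 = 77/625
  9/100×23/100 = 207/10000
Sum = 1439/10000

P(defect) = 1439/10000 ≈ 14.39%


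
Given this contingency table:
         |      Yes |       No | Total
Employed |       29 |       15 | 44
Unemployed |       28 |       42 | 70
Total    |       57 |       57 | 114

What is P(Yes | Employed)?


P(Yes | Employed) = 29/(29+15) = 29/44

P(Yes|Employed) = 29/44 ≈ 65.91%


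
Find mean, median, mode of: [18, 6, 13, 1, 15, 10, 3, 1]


Sorted: [1, 1, 3, 6, 10, 13, 15, 18]
Mean = 67/8
Median = 8
Freq: {18: 1, 6: 1, 13: 1, 1: 2, 15: 1, 10: 1, 3: 1}
Mode: [1]

Mean=67/8, Median=8, Mode=1


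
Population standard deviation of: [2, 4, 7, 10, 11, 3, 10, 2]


Mean = 49/8
  (2-49/8)²=1089/64
  (4-49/8)²=289/64
  (7-49/8)²=49/64
  (10-49/8)²=961/64
  (11-49/8)²=1521/64
  (3-49/8)²=625/64
  (10-49/8)²=961/64
  (2-49/8)²=1089/64
Σ(x-μ)² = 823/8
σ² = (823/8)/8 = 823/64

σ = √(823/64) ≈ 3.5860


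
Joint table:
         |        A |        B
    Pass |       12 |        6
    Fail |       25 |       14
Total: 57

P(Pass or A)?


P(Pass∨A) = P(Pass) + P(A) - P(Pass∧A)
= (18 + 37 - 12)/57 = 43/57

P = 43/57 ≈ 75.44%


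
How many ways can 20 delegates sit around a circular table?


Circular arrangements of 20 distinct objects: fix one position to break rotational symmetry.
(n-1)! = 19! = 121645100408832000

121645100408832000


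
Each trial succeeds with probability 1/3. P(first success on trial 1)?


Geometric: P(X=1) = (1-p)^(k-1)×p = (2/3)^0×1/3 = 1/3

P(X=1) = 1/3 ≈ 33.33%


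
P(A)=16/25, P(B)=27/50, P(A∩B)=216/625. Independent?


P(A)×P(B) = 216/625
P(A∩B) = 216/625
Equal ✓ → Independent

Yes, independent


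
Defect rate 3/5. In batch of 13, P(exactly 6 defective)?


Binomial: P(X=6) = C(13,6)×p^6×(1-p)^7
= 1716 × 729/15625 × 128/78125 = 160123392/1220703125

P(X=6) = 160123392/1220703125 ≈ 13.12%


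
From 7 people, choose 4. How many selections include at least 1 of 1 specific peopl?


Complement: C(7,4) - C(6,4) = 35 - 15 = 20

20


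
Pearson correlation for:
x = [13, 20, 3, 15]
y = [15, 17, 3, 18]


n=4, Σx=51, Σy=53, Σxy=814, Σx²=803, Σy²=847
r = (4×814 - 51×53)/√((4×803 - 51²)(4×847 - 53²))
= 553/√(611×579) = 553/√353769 ≈ 553/594.7848 ≈ 0.9297

r ≈ 0.9297


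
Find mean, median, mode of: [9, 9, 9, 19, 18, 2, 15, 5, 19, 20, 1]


Sorted: [1, 2, 5, 9, 9, 9, 15, 18, 19, 19, 20]
Mean = 126/11
Median = 9
Freq: {9: 3, 19: 2, 18: 1, 2: 1, 15: 1, 5: 1, 20: 1, 1: 1}
Mode: [9]

Mean=126/11, Median=9, Mode=9


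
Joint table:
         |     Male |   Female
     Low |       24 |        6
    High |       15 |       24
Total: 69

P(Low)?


P(Low) = (24+6)/69 = 30/69 = 10/23

P(Low) = 10/23 ≈ 43.48%


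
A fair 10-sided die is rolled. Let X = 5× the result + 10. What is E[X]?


E[die] = (1+10)/2 = 11/2
E[X] = 5×11/2 + 10 = 75/2

E[X] = 75/2


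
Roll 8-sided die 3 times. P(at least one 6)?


P(no 6)^3 = (7/8)^3 = 343/512
P(≥1) = 1 - 343/512 = 169/512

P = 169/512 ≈ 33.01%


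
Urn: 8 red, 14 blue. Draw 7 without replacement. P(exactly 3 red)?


Hypergeometric: C(8,3)×C(14,4)/C(22,7)
= 56×1001/170544 = 637/1938

P(X=3) = 637/1938 ≈ 32.87%


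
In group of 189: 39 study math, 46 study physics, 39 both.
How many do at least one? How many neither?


|A∪B| = 39+46-39 = 46
Neither = 189-46 = 143

At least one: 46; Neither: 143


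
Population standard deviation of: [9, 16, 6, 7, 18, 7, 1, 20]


Mean = 84/8 = 21/2
  (9-21/2)²=9/4
  (16-21/2)²=121/4
  (6-21/2)²=81/4
  (7-21/2)²=49/4
  (18-21/2)²=225/4
  (7-21/2)²=49/4
  (1-21/2)²=361/4
  (20-21/2)²=361/4
Σ(x-μ)² = 314
σ² = 314/8 = 157/4

σ = √(157/4) ≈ 6.2650


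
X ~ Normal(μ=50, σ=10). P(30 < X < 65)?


z₁=(30-50)/10=-2.0, z₂=(65-50)/10=1.5
P = Φ(1.5) - Φ(-2.0) = 0.933193 - 0.022750 = 0.910443 ≈ 0.9104

P(30 < X < 65) ≈ 0.9104


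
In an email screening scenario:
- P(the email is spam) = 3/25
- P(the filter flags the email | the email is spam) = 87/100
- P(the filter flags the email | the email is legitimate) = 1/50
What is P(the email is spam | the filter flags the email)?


Using Bayes' theorem:
P(A|B) = P(B|A)·P(A) / P(B)

P(the filter flags the email) = 87/100 × 3/25 + 1/50 × 22/25
= 261/2500 + 11/625 = 61/500

P(the email is spam|the filter flags the email) = (261/2500) / (61/500) = 261/305

P(the email is spam|the filter flags the email) = 261/305 ≈ 85.57%


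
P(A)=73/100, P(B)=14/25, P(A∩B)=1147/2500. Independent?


P(A)×P(B) = 511/1250
P(A∩B) = 1147/2500
Not equal → NOT independent

No, not independent


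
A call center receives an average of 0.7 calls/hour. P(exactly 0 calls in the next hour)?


Poisson(λ=0.7): P(X=0) = e^(-λ)×λ^k/k!
= e^(-0.7) × 0.7^0 / 0!
≈ 0.4965853038 × 1 / 1 ≈ 0.496585

P(X=0) ≈ 0.496585 ≈ 49.66%


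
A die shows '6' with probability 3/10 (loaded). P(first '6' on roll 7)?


Geometric: P(X=7) = (1-p)^(k-1)×p = (7/10)^6×3/10 = 352947/10000000

P(X=7) = 352947/10000000 ≈ 3.53%


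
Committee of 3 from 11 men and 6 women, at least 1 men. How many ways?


Count by #men:
  1M,2W: C(11,1)×C(6,2)=165
  2M,1W: C(11,2)×C(6,1)=330
  3M,0W: C(11,3)×C(6,0)=165
Total = 660

660


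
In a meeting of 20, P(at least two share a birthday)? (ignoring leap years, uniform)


P(all different) = Π(365-i)/365 for i=0..19
= 0.588562
P(match) = 1 - 0.588562 = 0.411438

P ≈ 0.4114 ≈ 41.14%


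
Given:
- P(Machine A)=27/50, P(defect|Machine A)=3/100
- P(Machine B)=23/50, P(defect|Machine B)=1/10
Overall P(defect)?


P(B) = Σ P(B|Aᵢ)×P(Aᵢ)
  3/100×27/50 = 81/5000
  1/10×23/50 = 23/500
Sum = 311/5000

P(defect) = 311/5000 ≈ 6.22%


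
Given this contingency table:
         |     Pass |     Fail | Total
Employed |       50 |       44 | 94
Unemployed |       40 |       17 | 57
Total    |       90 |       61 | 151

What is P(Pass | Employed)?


P(Pass | Employed) = 50/(50+44) = 50/94 = 25/47

P(Pass|Employed) = 25/47 ≈ 53.19%


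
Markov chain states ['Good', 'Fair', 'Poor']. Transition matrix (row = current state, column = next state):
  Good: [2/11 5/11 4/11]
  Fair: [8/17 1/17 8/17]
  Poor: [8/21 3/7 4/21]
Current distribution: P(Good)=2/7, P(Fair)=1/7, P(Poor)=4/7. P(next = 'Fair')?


P(next=Fair) = Σᵢ P(now=i)×P(i→Fair)
= 2/7×5/11 + 1/7×1/17 + 4/7×3/7
= 10/77 + 1/119 + 12/49 = 3511/9163

P = 3511/9163 ≈ 0.3832


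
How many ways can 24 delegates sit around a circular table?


Circular arrangements of 24 distinct objects: fix one position to break rotational symmetry.
(n-1)! = 23! = 25852016738884976640000

25852016738884976640000


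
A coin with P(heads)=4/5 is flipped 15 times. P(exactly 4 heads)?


Binomial: P(X=4) = C(15,4)×p^4×(1-p)^11
= 1365 × 256/625 × 1/48828125 = 69888/6103515625

P(X=4) = 69888/6103515625 ≈ 0.00%


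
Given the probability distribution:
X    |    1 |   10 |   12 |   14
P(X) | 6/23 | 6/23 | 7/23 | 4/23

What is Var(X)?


E[X] = 206/23
E[X²] = 2398/23
Var(X) = E[X²] - (E[X])² = 2398/23 - 42436/529 = 12718/529

Var(X) = 12718/529 ≈ 24.0416


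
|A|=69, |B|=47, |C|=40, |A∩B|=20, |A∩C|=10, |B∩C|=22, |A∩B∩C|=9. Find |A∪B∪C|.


|A∪B∪C| = 69+47+40-20-10-22+9 = 113

|A∪B∪C| = 113


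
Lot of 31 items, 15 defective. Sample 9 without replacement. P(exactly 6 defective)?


Hypergeometric: C(15,6)×C(16,3)/C(31,9)
= 5005×560/20160075 = 8624/62031

P(X=6) = 8624/62031 ≈ 13.90%


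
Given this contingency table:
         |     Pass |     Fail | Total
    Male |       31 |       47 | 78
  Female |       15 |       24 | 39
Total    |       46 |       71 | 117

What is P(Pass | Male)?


P(Pass | Male) = 31/(31+47) = 31/78

P(Pass|Male) = 31/78 ≈ 39.74%


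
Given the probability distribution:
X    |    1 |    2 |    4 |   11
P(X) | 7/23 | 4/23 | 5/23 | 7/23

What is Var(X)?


E[X] = 112/23
E[X²] = 950/23
Var(X) = E[X²] - (E[X])² = 950/23 - 12544/529 = 9306/529

Var(X) = 9306/529 ≈ 17.5917


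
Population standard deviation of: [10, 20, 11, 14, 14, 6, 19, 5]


Mean = 99/8
  (10-99/8)²=361/64
  (20-99/8)²=3721/64
  (11-99/8)²=121/64
  (14-99/8)²=169/64
  (14-99/8)²=169/64
  (6-99/8)²=2601/64
  (19-99/8)²=2809/64
  (5-99/8)²=3481/64
Σ(x-μ)² = 1679/8
σ² = (1679/8)/8 = 1679/64

σ = √(1679/64) ≈ 5.1220


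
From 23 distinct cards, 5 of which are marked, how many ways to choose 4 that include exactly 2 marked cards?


Choose 2 of the 5 marked cards and 2 of the other 18 cards:
C(5,2)×C(18,2) = 10×153 = 1530

1530


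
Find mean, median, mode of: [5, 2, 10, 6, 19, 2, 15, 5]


Sorted: [2, 2, 5, 5, 6, 10, 15, 19]
Mean = 64/8 = 8
Median = 11/2
Freq: {5: 2, 2: 2, 10: 1, 6: 1, 19: 1, 15: 1}
Mode: [2, 5]

Mean=8, Median=11/2, Mode=[2, 5]


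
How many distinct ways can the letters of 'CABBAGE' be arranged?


Letters: 7, freq: {'C': 1, 'A': 2, 'B': 2, 'G': 1, 'E': 1}
7!/(1!×2!×2!×1!×1!) = 5040/4 = 1260

1260


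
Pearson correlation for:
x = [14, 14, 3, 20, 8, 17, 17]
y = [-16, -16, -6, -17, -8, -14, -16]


n=7, Σx=93, Σy=-93, Σxy=-1380, Σx²=1443, Σy²=1353
r = (7×(-1380) - 93×(-93))/√((7×1443 - 93²)(7×1353 - (-93)²))
= -1011/√(1452×822) = -1011/√1193544 ≈ -1011/1092.4944 ≈ -0.9254

r ≈ -0.9254


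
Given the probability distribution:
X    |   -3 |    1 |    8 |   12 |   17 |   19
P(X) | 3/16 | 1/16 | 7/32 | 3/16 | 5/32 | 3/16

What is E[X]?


E[X] = Σ x·P(X=x)
= (-3)×(3/16) + (1)×(1/16) + (8)×(7/32) + (12)×(3/16) + (17)×(5/32) + (19)×(3/16)
= 311/32

E[X] = 311/32


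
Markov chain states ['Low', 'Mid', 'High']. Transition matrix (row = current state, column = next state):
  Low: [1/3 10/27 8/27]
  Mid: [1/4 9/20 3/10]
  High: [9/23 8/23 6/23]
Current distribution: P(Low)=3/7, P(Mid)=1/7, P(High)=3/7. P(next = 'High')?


P(next=High) = Σᵢ P(now=i)×P(i→High)
= 3/7×8/27 + 1/7×3/10 + 3/7×6/23
= 8/63 + 3/70 + 18/161 = 583/2070

P = 583/2070 ≈ 0.2816


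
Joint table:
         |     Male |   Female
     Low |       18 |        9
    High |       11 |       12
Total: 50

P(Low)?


P(Low) = (18+9)/50 = 27/50

P(Low) = 27/50 ≈ 54.00%


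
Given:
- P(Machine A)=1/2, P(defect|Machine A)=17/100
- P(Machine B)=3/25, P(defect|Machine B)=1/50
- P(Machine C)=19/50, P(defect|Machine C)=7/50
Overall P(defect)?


P(B) = Σ P(B|Aᵢ)×P(Aᵢ)
  17/100×1/2 = 17/200
  1/50×3/25 = 3/1250
  7/50×19/50 = 133/2500
Sum = 703/5000

P(defect) = 703/5000 ≈ 14.06%


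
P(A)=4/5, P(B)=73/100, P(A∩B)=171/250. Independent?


P(A)×P(B) = 73/125
P(A∩B) = 171/250
Not equal → NOT independent

No, not independent


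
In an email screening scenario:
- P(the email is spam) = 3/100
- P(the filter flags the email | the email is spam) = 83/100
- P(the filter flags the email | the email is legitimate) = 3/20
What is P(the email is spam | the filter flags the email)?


Using Bayes' theorem:
P(A|B) = P(B|A)·P(A) / P(B)

P(the filter flags the email) = 83/100 × 3/100 + 3/20 × 97/100
= 249/10000 + 291/2000 = 213/1250

P(the email is spam|the filter flags the email) = (249/10000) / (213/1250) = 83/568

P(the email is spam|the filter flags the email) = 83/568 ≈ 14.61%


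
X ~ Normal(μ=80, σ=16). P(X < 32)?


z = (32-80)/16 = -3.0
P(Z < -3.0) = 0.0013

P(X < 32) ≈ 0.0013


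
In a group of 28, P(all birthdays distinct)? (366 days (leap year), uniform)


P(all different) = Π(366-i)/366 for i=0..27
= (366/366)×(365/366)×...×(339/366)
= 0.346570

P ≈ 0.3466 ≈ 34.66%


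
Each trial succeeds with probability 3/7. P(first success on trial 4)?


Geometric: P(X=4) = (1-p)^(k-1)×p = (4/7)^3×3/7 = 192/2401

P(X=4) = 192/2401 ≈ 8.00%


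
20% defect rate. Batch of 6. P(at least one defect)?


P(all good) = (4/5)^6 = 4096/15625
P(≥1 defect) = 11529/15625

P = 11529/15625 ≈ 73.79%


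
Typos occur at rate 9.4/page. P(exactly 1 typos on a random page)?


Poisson(λ=9.4): P(X=1) = e^(-λ)×λ^k/k!
= e^(-9.4) × 9.4^1 / 1!
≈ 8.272406556e-05 × 9.4 / 1 ≈ 0.000778

P(X=1) ≈ 0.000778 ≈ 0.08%


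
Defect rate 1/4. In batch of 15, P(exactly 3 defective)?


Binomial: P(X=3) = C(15,3)×p^3×(1-p)^12
= 455 × 1/64 × 531441/16777216 = 241805655/1073741824

P(X=3) = 241805655/1073741824 ≈ 22.52%


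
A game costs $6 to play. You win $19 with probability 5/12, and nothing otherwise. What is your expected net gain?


E[gain] = (19-6)×5/12 + (-6)×7/12
= 65/12 - 7/2 = 23/12

Expected net gain = $23/12 ≈ $1.92


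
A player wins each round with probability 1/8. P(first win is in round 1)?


Geometric: P(X=1) = (1-p)^(k-1)×p = (7/8)^0×1/8 = 1/8

P(X=1) = 1/8 ≈ 12.50%


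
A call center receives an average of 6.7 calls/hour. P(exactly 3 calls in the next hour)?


Poisson(λ=6.7): P(X=3) = e^(-λ)×λ^k/k!
= e^(-6.7) × 6.7^3 / 3!
≈ 0.001230911903 × 300.763 / 6 ≈ 0.061702

P(X=3) ≈ 0.061702 ≈ 6.17%


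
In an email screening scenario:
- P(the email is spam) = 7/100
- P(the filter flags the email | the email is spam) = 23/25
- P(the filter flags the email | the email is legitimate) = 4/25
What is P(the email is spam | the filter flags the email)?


Using Bayes' theorem:
P(A|B) = P(B|A)·P(A) / P(B)

P(the filter flags the email) = 23/25 × 7/100 + 4/25 × 93/100
= 161/2500 + 93/625 = 533/2500

P(the email is spam|the filter flags the email) = (161/2500) / (533/2500) = 161/533

P(the email is spam|the filter flags the email) = 161/533 ≈ 30.21%


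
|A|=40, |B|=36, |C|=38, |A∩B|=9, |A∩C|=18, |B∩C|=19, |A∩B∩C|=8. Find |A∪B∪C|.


|A∪B∪C| = 40+36+38-9-18-19+8 = 76

|A∪B∪C| = 76


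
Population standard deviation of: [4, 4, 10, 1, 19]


Mean = 38/5
  (4-38/5)²=324/25
  (4-38/5)²=324/25
  (10-38/5)²=144/25
  (1-38/5)²=1089/25
  (19-38/5)²=3249/25
Σ(x-μ)² = 1026/5
σ² = (1026/5)/5 = 1026/25

σ = √(1026/25) ≈ 6.4062


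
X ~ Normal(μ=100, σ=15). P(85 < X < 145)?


z₁=(85-100)/15=-1.0, z₂=(145-100)/15=3.0
P = Φ(3.0) - Φ(-1.0) = 0.998650 - 0.158655 = 0.839995 ≈ 0.8400

P(85 < X < 145) ≈ 0.8400


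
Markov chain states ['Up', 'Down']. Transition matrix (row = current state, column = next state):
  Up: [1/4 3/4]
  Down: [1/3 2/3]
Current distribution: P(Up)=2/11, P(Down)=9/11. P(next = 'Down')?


P(next=Down) = Σᵢ P(now=i)×P(i→Down)
= 2/11×3/4 + 9/11×2/3
= 3/22 + 6/11 = 15/22

P = 15/22 ≈ 0.6818


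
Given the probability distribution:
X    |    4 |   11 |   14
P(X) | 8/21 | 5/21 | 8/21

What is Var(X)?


E[X] = 199/21
E[X²] = 767/7
Var(X) = E[X²] - (E[X])² = 767/7 - 39601/441 = 8720/441

Var(X) = 8720/441 ≈ 19.7732


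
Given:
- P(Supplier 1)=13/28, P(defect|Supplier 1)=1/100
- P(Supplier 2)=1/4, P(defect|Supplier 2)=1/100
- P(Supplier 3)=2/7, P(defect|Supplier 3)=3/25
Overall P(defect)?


P(B) = Σ P(B|Aᵢ)×P(Aᵢ)
  1/100×13/28 = 13/2800
  1/100×1/4 = 1/400
  3/25×2/7 = 6/175
Sum = 29/700

P(defect) = 29/700 ≈ 4.14%


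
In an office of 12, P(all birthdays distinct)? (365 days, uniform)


P(all different) = Π(365-i)/365 for i=0..11
= (365/365)×(364/365)×...×(354/365)
= 0.832975

P ≈ 0.8330 ≈ 83.30%


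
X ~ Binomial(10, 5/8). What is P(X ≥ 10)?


P(X ≥ 10) = Σ P(X=i) for i=10..10
P(X=10) = 9765625/1073741824
Sum = 9765625/1073741824

P(X ≥ 10) = 9765625/1073741824 ≈ 0.91%


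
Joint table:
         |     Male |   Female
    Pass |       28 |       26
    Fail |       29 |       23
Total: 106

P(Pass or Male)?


P(Pass∨Male) = P(Pass) + P(Male) - P(Pass∧Male)
= (54 + 57 - 28)/106 = 83/106

P = 83/106 ≈ 78.30%


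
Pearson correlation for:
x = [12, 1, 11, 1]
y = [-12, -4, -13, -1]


n=4, Σx=25, Σy=-30, Σxy=-292, Σx²=267, Σy²=330
r = (4×(-292) - 25×(-30))/√((4×267 - 25²)(4×330 - (-30)²))
= -418/√(443×420) = -418/√186060 ≈ -418/431.3467 ≈ -0.9691

r ≈ -0.9691


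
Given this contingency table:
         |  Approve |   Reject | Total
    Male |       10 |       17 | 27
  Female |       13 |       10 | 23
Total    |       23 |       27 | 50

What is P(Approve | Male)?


P(Approve | Male) = 10/(10+17) = 10/27

P(Approve|Male) = 10/27 ≈ 37.04%


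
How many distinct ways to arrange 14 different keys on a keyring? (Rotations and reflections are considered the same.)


Free circular arrangements: rotations and reflections both identified.
(n-1)!/2 = 13!/2 = 6227020800/2 = 3113510400

3113510400


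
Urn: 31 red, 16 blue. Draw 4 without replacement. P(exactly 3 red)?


Hypergeometric: C(31,3)×C(16,1)/C(47,4)
= 4495×16/178365 = 14384/35673

P(X=3) = 14384/35673 ≈ 40.32%


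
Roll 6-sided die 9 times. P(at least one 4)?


P(no 4)^9 = (5/6)^9 = 1953125/10077696
P(≥1) = 1 - 1953125/10077696 = 8124571/10077696

P = 8124571/10077696 ≈ 80.62%


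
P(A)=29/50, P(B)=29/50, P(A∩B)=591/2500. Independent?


P(A)×P(B) = 841/2500
P(A∩B) = 591/2500
Not equal → NOT independent

No, not independent


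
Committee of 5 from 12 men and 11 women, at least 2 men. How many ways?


Count by #men:
  2M,3W: C(12,2)×C(11,3)=10890
  3M,2W: C(12,3)×C(11,2)=12100
  4M,1W: C(12,4)×C(11,1)=5445
  5M,0W: C(12,5)×C(11,0)=792
Total = 29227

29227


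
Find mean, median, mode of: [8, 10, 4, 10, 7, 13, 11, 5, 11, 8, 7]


Sorted: [4, 5, 7, 7, 8, 8, 10, 10, 11, 11, 13]
Mean = 94/11
Median = 8
Freq: {8: 2, 10: 2, 4: 1, 7: 2, 13: 1, 11: 2, 5: 1}
Mode: [7, 8, 10, 11]

Mean=94/11, Median=8, Mode=[7, 8, 10, 11]


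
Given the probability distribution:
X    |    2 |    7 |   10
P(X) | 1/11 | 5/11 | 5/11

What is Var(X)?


E[X] = 87/11
E[X²] = 749/11
Var(X) = E[X²] - (E[X])² = 749/11 - 7569/121 = 670/121

Var(X) = 670/121 ≈ 5.5372


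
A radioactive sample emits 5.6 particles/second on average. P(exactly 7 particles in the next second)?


Poisson(λ=5.6): P(X=7) = e^(-λ)×λ^k/k!
= e^(-5.6) × 5.6^7 / 7!
≈ 0.003697863716 × 172709.484954 / 5040 ≈ 0.126717

P(X=7) ≈ 0.126717 ≈ 12.67%


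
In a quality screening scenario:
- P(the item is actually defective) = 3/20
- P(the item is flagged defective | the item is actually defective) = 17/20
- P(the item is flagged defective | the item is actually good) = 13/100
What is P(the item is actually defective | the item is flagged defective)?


Using Bayes' theorem:
P(A|B) = P(B|A)·P(A) / P(B)

P(the item is flagged defective) = 17/20 × 3/20 + 13/100 × 17/20
= 51/400 + 221/2000 = 119/500

P(the item is actually defective|the item is flagged defective) = (51/400) / (119/500) = 15/28

P(the item is actually defective|the item is flagged defective) = 15/28 ≈ 53.57%


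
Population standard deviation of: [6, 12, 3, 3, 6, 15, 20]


Mean = 65/7
  (6-65/7)²=529/49
  (12-65/7)²=361/49
  (3-65/7)²=1936/49
  (3-65/7)²=1936/49
  (6-65/7)²=529/49
  (15-65/7)²=1600/49
  (20-65/7)²=5625/49
Σ(x-μ)² = 1788/7
σ² = (1788/7)/7 = 1788/49

σ = √(1788/49) ≈ 6.0407


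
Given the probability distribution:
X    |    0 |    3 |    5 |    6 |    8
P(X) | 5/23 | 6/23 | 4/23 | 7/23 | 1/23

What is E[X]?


E[X] = Σ x·P(X=x)
= (0)×(5/23) + (3)×(6/23) + (5)×(4/23) + (6)×(7/23) + (8)×(1/23)
= 88/23

E[X] = 88/23


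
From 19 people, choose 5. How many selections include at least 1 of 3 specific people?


Complement: C(19,5) - C(16,5) = 11628 - 4368 = 7260

7260


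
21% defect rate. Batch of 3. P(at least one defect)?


P(all good) = (79/100)^3 = 493039/1000000
P(≥1 defect) = 506961/1000000

P = 506961/1000000 ≈ 50.70%


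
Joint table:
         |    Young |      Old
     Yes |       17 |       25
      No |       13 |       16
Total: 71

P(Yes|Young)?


P(Yes|Young) = 17/(17+13) = 17/30

P = 17/30 ≈ 56.67%


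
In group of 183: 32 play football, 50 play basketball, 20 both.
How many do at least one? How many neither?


|A∪B| = 32+50-20 = 62
Neither = 183-62 = 121

At least one: 62; Neither: 121


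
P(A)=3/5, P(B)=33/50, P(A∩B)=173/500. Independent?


P(A)×P(B) = 99/250
P(A∩B) = 173/500
Not equal → NOT independent

No, not independent


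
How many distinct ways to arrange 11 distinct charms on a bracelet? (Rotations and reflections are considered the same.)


Free circular arrangements: rotations and reflections both identified.
(n-1)!/2 = 10!/2 = 3628800/2 = 1814400

1814400


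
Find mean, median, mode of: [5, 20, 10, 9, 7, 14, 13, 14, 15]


Sorted: [5, 7, 9, 10, 13, 14, 14, 15, 20]
Mean = 107/9
Median = 13
Freq: {5: 1, 20: 1, 10: 1, 9: 1, 7: 1, 14: 2, 13: 1, 15: 1}
Mode: [14]

Mean=107/9, Median=13, Mode=14


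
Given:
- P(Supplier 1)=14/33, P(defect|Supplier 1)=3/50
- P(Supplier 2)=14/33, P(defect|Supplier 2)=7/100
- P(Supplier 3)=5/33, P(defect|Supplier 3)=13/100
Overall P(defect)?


P(B) = Σ P(B|Aᵢ)×P(Aᵢ)
  3/50×14/33 = 7/275
  7/100×14/33 = 49/1650
  13/100×5/33 = 13/660
Sum = 247/3300

P(defect) = 247/3300 ≈ 7.48%


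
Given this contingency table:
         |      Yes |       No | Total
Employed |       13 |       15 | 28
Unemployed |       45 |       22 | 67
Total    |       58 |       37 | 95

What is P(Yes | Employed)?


P(Yes | Employed) = 13/(13+15) = 13/28

P(Yes|Employed) = 13/28 ≈ 46.43%


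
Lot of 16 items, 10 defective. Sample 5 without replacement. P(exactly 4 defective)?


Hypergeometric: C(10,4)×C(6,1)/C(16,5)
= 210×6/4368 = 15/52

P(X=4) = 15/52 ≈ 28.85%


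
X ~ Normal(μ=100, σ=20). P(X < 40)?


z = (40-100)/20 = -3.0
P(Z < -3.0) = 0.0013

P(X < 40) ≈ 0.0013


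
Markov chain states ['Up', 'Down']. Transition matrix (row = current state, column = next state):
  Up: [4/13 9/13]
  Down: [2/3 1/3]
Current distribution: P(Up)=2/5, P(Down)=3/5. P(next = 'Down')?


P(next=Down) = Σᵢ P(now=i)×P(i→Down)
= 2/5×9/13 + 3/5×1/3
= 18/65 + 1/5 = 31/65

P = 31/65 ≈ 0.4769


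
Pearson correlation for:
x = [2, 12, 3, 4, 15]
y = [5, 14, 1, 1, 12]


n=5, Σx=36, Σy=33, Σxy=365, Σx²=398, Σy²=367
r = (5×365 - 36×33)/√((5×398 - 36²)(5×367 - 33²))
= 637/√(694×746) = 637/√517724 ≈ 637/719.5304 ≈ 0.8853

r ≈ 0.8853


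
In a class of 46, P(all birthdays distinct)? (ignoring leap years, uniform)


P(all different) = Π(365-i)/365 for i=0..45
= (365/365)×(364/365)×...×(320/365)
= 0.051747

P ≈ 0.0517 ≈ 5.17%


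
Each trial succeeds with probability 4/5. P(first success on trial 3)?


Geometric: P(X=3) = (1-p)^(k-1)×p = (1/5)^2×4/5 = 4/125

P(X=3) = 4/125 ≈ 3.20%


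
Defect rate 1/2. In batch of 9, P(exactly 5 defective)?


Binomial: P(X=5) = C(9,5)×p^5×(1-p)^4
= 126 × 1/32 × 1/16 = 63/256

P(X=5) = 63/256 ≈ 24.61%


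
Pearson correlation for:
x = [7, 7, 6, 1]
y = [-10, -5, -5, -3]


n=4, Σx=21, Σy=-23, Σxy=-138, Σx²=135, Σy²=159
r = (4×(-138) - 21×(-23))/√((4×135 - 21²)(4×159 - (-23)²))
= -69/√(99×107) = -69/√10593 ≈ -69/102.9223 ≈ -0.6704

r ≈ -0.6704


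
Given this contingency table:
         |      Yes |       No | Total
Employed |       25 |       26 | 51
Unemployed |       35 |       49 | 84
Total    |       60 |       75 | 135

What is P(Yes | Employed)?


P(Yes | Employed) = 25/(25+26) = 25/51

P(Yes|Employed) = 25/51 ≈ 49.02%


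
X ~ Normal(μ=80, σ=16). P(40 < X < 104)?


z₁=(40-80)/16=-2.5, z₂=(104-80)/16=1.5
P = Φ(1.5) - Φ(-2.5) = 0.933193 - 0.006210 = 0.926983 ≈ 0.9270

P(40 < X < 104) ≈ 0.9270


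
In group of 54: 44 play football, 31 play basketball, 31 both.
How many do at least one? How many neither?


|A∪B| = 44+31-31 = 44
Neither = 54-44 = 10

At least one: 44; Neither: 10


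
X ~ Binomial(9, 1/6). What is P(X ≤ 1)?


P(X ≤ 1) = Σ P(X=i) for i=0..1
P(X=0) = 1953125/10077696
P(X=1) = 390625/1119744
Sum = 2734375/5038848

P(X ≤ 1) = 2734375/5038848 ≈ 54.27%


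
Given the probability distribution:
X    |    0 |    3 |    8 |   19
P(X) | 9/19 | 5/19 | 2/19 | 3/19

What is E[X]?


E[X] = Σ x·P(X=x)
= (0)×(9/19) + (3)×(5/19) + (8)×(2/19) + (19)×(3/19)
= 88/19

E[X] = 88/19


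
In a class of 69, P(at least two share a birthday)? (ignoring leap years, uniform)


P(all different) = Π(365-i)/365 for i=0..68
= 0.001036
P(match) = 1 - 0.001036 = 0.998964

P ≈ 0.9990 ≈ 99.90%


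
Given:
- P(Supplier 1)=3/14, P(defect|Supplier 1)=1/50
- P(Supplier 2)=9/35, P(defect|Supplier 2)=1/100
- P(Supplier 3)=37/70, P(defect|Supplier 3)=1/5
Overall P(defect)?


P(B) = Σ P(B|Aᵢ)×P(Aᵢ)
  1/50×3/14 = 3/700
  1/100×9/35 = 9/3500
  1/5×37/70 = 37/350
Sum = 197/1750

P(defect) = 197/1750 ≈ 11.26%


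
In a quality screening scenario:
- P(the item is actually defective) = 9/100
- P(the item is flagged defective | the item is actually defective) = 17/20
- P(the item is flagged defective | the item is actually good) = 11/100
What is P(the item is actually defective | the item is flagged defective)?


Using Bayes' theorem:
P(A|B) = P(B|A)·P(A) / P(B)

P(the item is flagged defective) = 17/20 × 9/100 + 11/100 × 91/100
= 153/2000 + 1001/10000 = 883/5000

P(the item is actually defective|the item is flagged defective) = (153/2000) / (883/5000) = 765/1766

P(the item is actually defective|the item is flagged defective) = 765/1766 ≈ 43.32%


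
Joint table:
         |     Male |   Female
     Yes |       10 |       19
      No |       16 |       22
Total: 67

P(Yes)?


P(Yes) = (10+19)/67 = 29/67

P(Yes) = 29/67 ≈ 43.28%


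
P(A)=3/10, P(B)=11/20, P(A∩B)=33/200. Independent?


P(A)×P(B) = 33/200
P(A∩B) = 33/200
Equal ✓ → Independent

Yes, independent
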